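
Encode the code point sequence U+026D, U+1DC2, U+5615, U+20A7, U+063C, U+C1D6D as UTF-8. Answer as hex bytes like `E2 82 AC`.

C9 AD E1 B7 82 E5 98 95 E2 82 A7 D8 BC F3 81 B5 AD

U+026D: 2-byte form → C9 AD.
U+1DC2: 3-byte form → E1 B7 82.
U+5615: 3-byte form → E5 98 95.
U+20A7: 3-byte form → E2 82 A7.
U+063C: 2-byte form → D8 BC.
U+C1D6D: 4-byte form → F3 81 B5 AD.
Concatenated (17 bytes): C9 AD E1 B7 82 E5 98 95 E2 82 A7 D8 BC F3 81 B5 AD.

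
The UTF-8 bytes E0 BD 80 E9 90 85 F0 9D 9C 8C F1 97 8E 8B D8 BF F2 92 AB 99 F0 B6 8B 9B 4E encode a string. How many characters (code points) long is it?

Byte at offset 0: 0xE0 = 11100000 → 3-byte char (#1). Advance 3.
Byte at offset 3: 0xE9 = 11101001 → 3-byte char (#2). Advance 3.
Byte at offset 6: 0xF0 = 11110000 → 4-byte char (#3). Advance 4.
Byte at offset 10: 0xF1 = 11110001 → 4-byte char (#4). Advance 4.
Byte at offset 14: 0xD8 = 11011000 → 2-byte char (#5). Advance 2.
Byte at offset 16: 0xF2 = 11110010 → 4-byte char (#6). Advance 4.
Byte at offset 20: 0xF0 = 11110000 → 4-byte char (#7). Advance 4.
Byte at offset 24: 0x4E = 01001110 → 1-byte char (#8). Advance 1.
Reached end at offset 25 after 8 code points.

8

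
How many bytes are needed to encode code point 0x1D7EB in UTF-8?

U+1D7EB = 0x1D7EB. UTF-8 uses 1 byte below 0x80, 2 below 0x800, 3 below 0x10000, 4 up to 0x10FFFF. 0x1D7EB is in U+10000–U+10FFFF → 4 bytes.

4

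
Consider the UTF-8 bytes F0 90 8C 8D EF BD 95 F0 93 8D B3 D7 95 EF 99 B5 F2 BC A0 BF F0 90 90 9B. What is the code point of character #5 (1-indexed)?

Offset 0: leading byte 0xF0 = 11110000 → 4-byte char #1 = F0 90 8C 8D.
Offset 4: leading byte 0xEF = 11101111 → 3-byte char #2 = EF BD 95.
Offset 7: leading byte 0xF0 = 11110000 → 4-byte char #3 = F0 93 8D B3.
Offset 11: leading byte 0xD7 = 11010111 → 2-byte char #4 = D7 95.
Offset 13: leading byte 0xEF = 11101111 → 3-byte char #5 = EF 99 B5.
Leading byte 0xEF = 11101111 matches 1110xxxx → 3-byte sequence.
Byte 1: 0xEF = 11101111, payload 1111 (4 bits).
Byte 2: 0x99 = 10011001 (10xxxxxx ✓), payload 011001.
Byte 3: 0xB5 = 10110101 (10xxxxxx ✓), payload 110101.
Concatenate: 1111011001110101 = 0xF675 (16 bits → U+F675).

U+F675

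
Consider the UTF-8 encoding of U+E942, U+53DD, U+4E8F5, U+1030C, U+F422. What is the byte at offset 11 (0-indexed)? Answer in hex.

0x90

U+E942 → 3-byte form EE A5 82 at offsets 0–2.
U+53DD → 3-byte form E5 8F 9D at offsets 3–5.
U+4E8F5 → 4-byte form F1 8E A3 B5 at offsets 6–9.
U+1030C → 4-byte form F0 90 8C 8C at offsets 10–13.
Offset 11 falls in char 4's range; it's byte 2 of F0 90 8C 8C = 0x90.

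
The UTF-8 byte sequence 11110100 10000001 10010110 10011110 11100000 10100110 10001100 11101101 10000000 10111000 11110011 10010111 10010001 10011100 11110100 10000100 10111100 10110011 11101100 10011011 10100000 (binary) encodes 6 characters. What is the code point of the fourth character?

U+D745C

Offset 0: leading byte 0xF4 = 11110100 → 4-byte char #1 = F4 81 96 9E.
Offset 4: leading byte 0xE0 = 11100000 → 3-byte char #2 = E0 A6 8C.
Offset 7: leading byte 0xED = 11101101 → 3-byte char #3 = ED 80 B8.
Offset 10: leading byte 0xF3 = 11110011 → 4-byte char #4 = F3 97 91 9C.
Leading byte 0xF3 = 11110011 matches 11110xxx → 4-byte sequence.
Byte 1: 0xF3 = 11110011, payload 011 (3 bits).
Byte 2: 0x97 = 10010111 (10xxxxxx ✓), payload 010111.
Byte 3: 0x91 = 10010001 (10xxxxxx ✓), payload 010001.
Byte 4: 0x9C = 10011100 (10xxxxxx ✓), payload 011100.
Concatenate: 011010111010001011100 = 0xD745C (21 bits → U+D745C).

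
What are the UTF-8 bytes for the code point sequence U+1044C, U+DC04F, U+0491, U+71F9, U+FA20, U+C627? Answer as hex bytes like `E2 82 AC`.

U+1044C: 4-byte form → F0 90 91 8C.
U+DC04F: 4-byte form → F3 9C 81 8F.
U+0491: 2-byte form → D2 91.
U+71F9: 3-byte form → E7 87 B9.
U+FA20: 3-byte form → EF A8 A0.
U+C627: 3-byte form → EC 98 A7.
Concatenated (19 bytes): F0 90 91 8C F3 9C 81 8F D2 91 E7 87 B9 EF A8 A0 EC 98 A7.

F0 90 91 8C F3 9C 81 8F D2 91 E7 87 B9 EF A8 A0 EC 98 A7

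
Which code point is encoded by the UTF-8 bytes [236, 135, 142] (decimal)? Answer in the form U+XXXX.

U+C1CE

Leading byte 0xEC = 11101100 matches 1110xxxx → 3-byte sequence.
Byte 1: 0xEC = 11101100, payload 1100 (4 bits).
Byte 2: 0x87 = 10000111 (10xxxxxx ✓), payload 000111.
Byte 3: 0x8E = 10001110 (10xxxxxx ✓), payload 001110.
Concatenate: 1100000111001110 = 0xC1CE (16 bits → U+C1CE).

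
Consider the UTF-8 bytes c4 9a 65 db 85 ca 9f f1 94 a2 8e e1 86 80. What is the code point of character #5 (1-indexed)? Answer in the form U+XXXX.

U+5488E

Offset 0: leading byte 0xC4 = 11000100 → 2-byte char #1 = C4 9A.
Offset 2: leading byte 0x65 = 01100101 → 1-byte char #2 = 65.
Offset 3: leading byte 0xDB = 11011011 → 2-byte char #3 = DB 85.
Offset 5: leading byte 0xCA = 11001010 → 2-byte char #4 = CA 9F.
Offset 7: leading byte 0xF1 = 11110001 → 4-byte char #5 = F1 94 A2 8E.
Leading byte 0xF1 = 11110001 matches 11110xxx → 4-byte sequence.
Byte 1: 0xF1 = 11110001, payload 001 (3 bits).
Byte 2: 0x94 = 10010100 (10xxxxxx ✓), payload 010100.
Byte 3: 0xA2 = 10100010 (10xxxxxx ✓), payload 100010.
Byte 4: 0x8E = 10001110 (10xxxxxx ✓), payload 001110.
Concatenate: 001010100100010001110 = 0x5488E (21 bits → U+5488E).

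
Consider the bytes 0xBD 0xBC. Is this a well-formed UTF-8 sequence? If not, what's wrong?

invalid (continuation byte with no leading byte)

Byte 0xBD = 10111101 has the form 10xxxxxx — a continuation byte — but there is no preceding leading byte.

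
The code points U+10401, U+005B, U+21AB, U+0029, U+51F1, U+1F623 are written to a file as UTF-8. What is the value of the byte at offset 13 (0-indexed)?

U+10401 → 4-byte form F0 90 90 81 at offsets 0–3.
U+005B → 1-byte form 5B at offsets 4–4.
U+21AB → 3-byte form E2 86 AB at offsets 5–7.
U+0029 → 1-byte form 29 at offsets 8–8.
U+51F1 → 3-byte form E5 87 B1 at offsets 9–11.
U+1F623 → 4-byte form F0 9F 98 A3 at offsets 12–15.
Offset 13 falls in char 6's range; it's byte 2 of F0 9F 98 A3 = 0x9F.

0x9F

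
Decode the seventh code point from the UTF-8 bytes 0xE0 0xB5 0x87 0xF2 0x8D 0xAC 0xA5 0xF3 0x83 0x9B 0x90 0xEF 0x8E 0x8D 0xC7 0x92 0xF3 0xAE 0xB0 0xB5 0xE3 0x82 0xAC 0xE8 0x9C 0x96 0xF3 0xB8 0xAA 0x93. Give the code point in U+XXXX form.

Offset 0: leading byte 0xE0 = 11100000 → 3-byte char #1 = E0 B5 87.
Offset 3: leading byte 0xF2 = 11110010 → 4-byte char #2 = F2 8D AC A5.
Offset 7: leading byte 0xF3 = 11110011 → 4-byte char #3 = F3 83 9B 90.
Offset 11: leading byte 0xEF = 11101111 → 3-byte char #4 = EF 8E 8D.
Offset 14: leading byte 0xC7 = 11000111 → 2-byte char #5 = C7 92.
Offset 16: leading byte 0xF3 = 11110011 → 4-byte char #6 = F3 AE B0 B5.
Offset 20: leading byte 0xE3 = 11100011 → 3-byte char #7 = E3 82 AC.
Leading byte 0xE3 = 11100011 matches 1110xxxx → 3-byte sequence.
Byte 1: 0xE3 = 11100011, payload 0011 (4 bits).
Byte 2: 0x82 = 10000010 (10xxxxxx ✓), payload 000010.
Byte 3: 0xAC = 10101100 (10xxxxxx ✓), payload 101100.
Concatenate: 0011000010101100 = 0x30AC (16 bits → U+30AC).

U+30AC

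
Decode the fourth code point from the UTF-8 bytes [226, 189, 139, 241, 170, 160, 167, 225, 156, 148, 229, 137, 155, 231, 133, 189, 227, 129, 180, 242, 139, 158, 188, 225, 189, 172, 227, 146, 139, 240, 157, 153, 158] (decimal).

Offset 0: leading byte 0xE2 = 11100010 → 3-byte char #1 = E2 BD 8B.
Offset 3: leading byte 0xF1 = 11110001 → 4-byte char #2 = F1 AA A0 A7.
Offset 7: leading byte 0xE1 = 11100001 → 3-byte char #3 = E1 9C 94.
Offset 10: leading byte 0xE5 = 11100101 → 3-byte char #4 = E5 89 9B.
Leading byte 0xE5 = 11100101 matches 1110xxxx → 3-byte sequence.
Byte 1: 0xE5 = 11100101, payload 0101 (4 bits).
Byte 2: 0x89 = 10001001 (10xxxxxx ✓), payload 001001.
Byte 3: 0x9B = 10011011 (10xxxxxx ✓), payload 011011.
Concatenate: 0101001001011011 = 0x525B (16 bits → U+525B).

U+525B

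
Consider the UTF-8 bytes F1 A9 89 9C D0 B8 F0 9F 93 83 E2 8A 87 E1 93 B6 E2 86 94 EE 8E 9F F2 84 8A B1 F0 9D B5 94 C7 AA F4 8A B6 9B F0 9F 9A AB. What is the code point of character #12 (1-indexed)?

U+1F6AB

Offset 0: leading byte 0xF1 = 11110001 → 4-byte char #1 = F1 A9 89 9C.
Offset 4: leading byte 0xD0 = 11010000 → 2-byte char #2 = D0 B8.
Offset 6: leading byte 0xF0 = 11110000 → 4-byte char #3 = F0 9F 93 83.
Offset 10: leading byte 0xE2 = 11100010 → 3-byte char #4 = E2 8A 87.
Offset 13: leading byte 0xE1 = 11100001 → 3-byte char #5 = E1 93 B6.
Offset 16: leading byte 0xE2 = 11100010 → 3-byte char #6 = E2 86 94.
Offset 19: leading byte 0xEE = 11101110 → 3-byte char #7 = EE 8E 9F.
Offset 22: leading byte 0xF2 = 11110010 → 4-byte char #8 = F2 84 8A B1.
Offset 26: leading byte 0xF0 = 11110000 → 4-byte char #9 = F0 9D B5 94.
Offset 30: leading byte 0xC7 = 11000111 → 2-byte char #10 = C7 AA.
Offset 32: leading byte 0xF4 = 11110100 → 4-byte char #11 = F4 8A B6 9B.
Offset 36: leading byte 0xF0 = 11110000 → 4-byte char #12 = F0 9F 9A AB.
Leading byte 0xF0 = 11110000 matches 11110xxx → 4-byte sequence.
Byte 1: 0xF0 = 11110000, payload 000 (3 bits).
Byte 2: 0x9F = 10011111 (10xxxxxx ✓), payload 011111.
Byte 3: 0x9A = 10011010 (10xxxxxx ✓), payload 011010.
Byte 4: 0xAB = 10101011 (10xxxxxx ✓), payload 101011.
Concatenate: 000011111011010101011 = 0x1F6AB (21 bits → U+1F6AB).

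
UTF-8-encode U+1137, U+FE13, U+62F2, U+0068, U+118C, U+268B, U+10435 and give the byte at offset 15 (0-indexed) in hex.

0x8B

U+1137 → 3-byte form E1 84 B7 at offsets 0–2.
U+FE13 → 3-byte form EF B8 93 at offsets 3–5.
U+62F2 → 3-byte form E6 8B B2 at offsets 6–8.
U+0068 → 1-byte form 68 at offsets 9–9.
U+118C → 3-byte form E1 86 8C at offsets 10–12.
U+268B → 3-byte form E2 9A 8B at offsets 13–15.
Offset 15 falls in char 6's range; it's byte 3 of E2 9A 8B = 0x8B.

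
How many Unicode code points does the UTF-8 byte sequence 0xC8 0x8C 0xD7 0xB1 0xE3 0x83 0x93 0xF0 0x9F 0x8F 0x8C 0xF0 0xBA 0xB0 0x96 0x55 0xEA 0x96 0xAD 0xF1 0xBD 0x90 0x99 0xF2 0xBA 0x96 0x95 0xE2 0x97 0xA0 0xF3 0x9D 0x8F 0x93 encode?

11

Byte at offset 0: 0xC8 = 11001000 → 2-byte char (#1). Advance 2.
Byte at offset 2: 0xD7 = 11010111 → 2-byte char (#2). Advance 2.
Byte at offset 4: 0xE3 = 11100011 → 3-byte char (#3). Advance 3.
Byte at offset 7: 0xF0 = 11110000 → 4-byte char (#4). Advance 4.
Byte at offset 11: 0xF0 = 11110000 → 4-byte char (#5). Advance 4.
Byte at offset 15: 0x55 = 01010101 → 1-byte char (#6). Advance 1.
Byte at offset 16: 0xEA = 11101010 → 3-byte char (#7). Advance 3.
Byte at offset 19: 0xF1 = 11110001 → 4-byte char (#8). Advance 4.
Byte at offset 23: 0xF2 = 11110010 → 4-byte char (#9). Advance 4.
Byte at offset 27: 0xE2 = 11100010 → 3-byte char (#10). Advance 3.
Byte at offset 30: 0xF3 = 11110011 → 4-byte char (#11). Advance 4.
Reached end at offset 34 after 11 code points.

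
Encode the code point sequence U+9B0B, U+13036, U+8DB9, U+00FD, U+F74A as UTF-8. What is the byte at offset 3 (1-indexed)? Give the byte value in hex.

1-indexed offset 3 is 0-indexed offset 2.
U+9B0B → 3-byte form E9 AC 8B at offsets 0–2.
Offset 2 falls in char 1's range; it's byte 3 of E9 AC 8B = 0x8B.

0x8B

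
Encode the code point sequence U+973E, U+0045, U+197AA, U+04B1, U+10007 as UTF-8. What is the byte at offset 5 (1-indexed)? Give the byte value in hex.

0xF0

1-indexed offset 5 is 0-indexed offset 4.
U+973E → 3-byte form E9 9C BE at offsets 0–2.
U+0045 → 1-byte form 45 at offsets 3–3.
U+197AA → 4-byte form F0 99 9E AA at offsets 4–7.
Offset 4 falls in char 3's range; it's byte 1 of F0 99 9E AA = 0xF0.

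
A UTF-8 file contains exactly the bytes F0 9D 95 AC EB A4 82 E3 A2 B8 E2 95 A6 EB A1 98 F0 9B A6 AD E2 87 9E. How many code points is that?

Byte at offset 0: 0xF0 = 11110000 → 4-byte char (#1). Advance 4.
Byte at offset 4: 0xEB = 11101011 → 3-byte char (#2). Advance 3.
Byte at offset 7: 0xE3 = 11100011 → 3-byte char (#3). Advance 3.
Byte at offset 10: 0xE2 = 11100010 → 3-byte char (#4). Advance 3.
Byte at offset 13: 0xEB = 11101011 → 3-byte char (#5). Advance 3.
Byte at offset 16: 0xF0 = 11110000 → 4-byte char (#6). Advance 4.
Byte at offset 20: 0xE2 = 11100010 → 3-byte char (#7). Advance 3.
Reached end at offset 23 after 7 code points.

7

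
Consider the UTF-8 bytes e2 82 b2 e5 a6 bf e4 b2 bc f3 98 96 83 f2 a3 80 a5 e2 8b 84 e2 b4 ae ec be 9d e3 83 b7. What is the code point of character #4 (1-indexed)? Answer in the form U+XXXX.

Offset 0: leading byte 0xE2 = 11100010 → 3-byte char #1 = E2 82 B2.
Offset 3: leading byte 0xE5 = 11100101 → 3-byte char #2 = E5 A6 BF.
Offset 6: leading byte 0xE4 = 11100100 → 3-byte char #3 = E4 B2 BC.
Offset 9: leading byte 0xF3 = 11110011 → 4-byte char #4 = F3 98 96 83.
Leading byte 0xF3 = 11110011 matches 11110xxx → 4-byte sequence.
Byte 1: 0xF3 = 11110011, payload 011 (3 bits).
Byte 2: 0x98 = 10011000 (10xxxxxx ✓), payload 011000.
Byte 3: 0x96 = 10010110 (10xxxxxx ✓), payload 010110.
Byte 4: 0x83 = 10000011 (10xxxxxx ✓), payload 000011.
Concatenate: 011011000010110000011 = 0xD8583 (21 bits → U+D8583).

U+D8583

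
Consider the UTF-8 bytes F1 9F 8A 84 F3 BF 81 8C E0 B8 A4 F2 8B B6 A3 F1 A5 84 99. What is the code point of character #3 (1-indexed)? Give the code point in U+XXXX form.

Offset 0: leading byte 0xF1 = 11110001 → 4-byte char #1 = F1 9F 8A 84.
Offset 4: leading byte 0xF3 = 11110011 → 4-byte char #2 = F3 BF 81 8C.
Offset 8: leading byte 0xE0 = 11100000 → 3-byte char #3 = E0 B8 A4.
Leading byte 0xE0 = 11100000 matches 1110xxxx → 3-byte sequence.
Byte 1: 0xE0 = 11100000, payload 0000 (4 bits).
Byte 2: 0xB8 = 10111000 (10xxxxxx ✓), payload 111000.
Byte 3: 0xA4 = 10100100 (10xxxxxx ✓), payload 100100.
Concatenate: 0000111000100100 = 0xE24 (16 bits → U+0E24).

U+0E24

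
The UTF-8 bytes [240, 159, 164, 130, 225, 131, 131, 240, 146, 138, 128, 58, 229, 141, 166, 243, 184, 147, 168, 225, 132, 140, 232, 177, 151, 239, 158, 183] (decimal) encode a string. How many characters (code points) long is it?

Byte at offset 0: 0xF0 = 11110000 → 4-byte char (#1). Advance 4.
Byte at offset 4: 0xE1 = 11100001 → 3-byte char (#2). Advance 3.
Byte at offset 7: 0xF0 = 11110000 → 4-byte char (#3). Advance 4.
Byte at offset 11: 0x3A = 00111010 → 1-byte char (#4). Advance 1.
Byte at offset 12: 0xE5 = 11100101 → 3-byte char (#5). Advance 3.
Byte at offset 15: 0xF3 = 11110011 → 4-byte char (#6). Advance 4.
Byte at offset 19: 0xE1 = 11100001 → 3-byte char (#7). Advance 3.
Byte at offset 22: 0xE8 = 11101000 → 3-byte char (#8). Advance 3.
Byte at offset 25: 0xEF = 11101111 → 3-byte char (#9). Advance 3.
Reached end at offset 28 after 9 code points.

9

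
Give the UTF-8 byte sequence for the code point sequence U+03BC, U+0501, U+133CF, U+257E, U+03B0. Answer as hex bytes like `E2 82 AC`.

U+03BC: 2-byte form → CE BC.
U+0501: 2-byte form → D4 81.
U+133CF: 4-byte form → F0 93 8F 8F.
U+257E: 3-byte form → E2 95 BE.
U+03B0: 2-byte form → CE B0.
Concatenated (13 bytes): CE BC D4 81 F0 93 8F 8F E2 95 BE CE B0.

CE BC D4 81 F0 93 8F 8F E2 95 BE CE B0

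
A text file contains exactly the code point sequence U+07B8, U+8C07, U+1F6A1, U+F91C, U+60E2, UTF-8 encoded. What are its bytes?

U+07B8: 2-byte form → DE B8.
U+8C07: 3-byte form → E8 B0 87.
U+1F6A1: 4-byte form → F0 9F 9A A1.
U+F91C: 3-byte form → EF A4 9C.
U+60E2: 3-byte form → E6 83 A2.
Concatenated (15 bytes): DE B8 E8 B0 87 F0 9F 9A A1 EF A4 9C E6 83 A2.

DE B8 E8 B0 87 F0 9F 9A A1 EF A4 9C E6 83 A2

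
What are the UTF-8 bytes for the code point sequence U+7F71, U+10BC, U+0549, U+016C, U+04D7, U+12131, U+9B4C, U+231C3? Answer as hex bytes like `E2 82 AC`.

E7 BD B1 E1 82 BC D5 89 C5 AC D3 97 F0 92 84 B1 E9 AD 8C F0 A3 87 83

U+7F71: 3-byte form → E7 BD B1.
U+10BC: 3-byte form → E1 82 BC.
U+0549: 2-byte form → D5 89.
U+016C: 2-byte form → C5 AC.
U+04D7: 2-byte form → D3 97.
U+12131: 4-byte form → F0 92 84 B1.
U+9B4C: 3-byte form → E9 AD 8C.
U+231C3: 4-byte form → F0 A3 87 83.
Concatenated (23 bytes): E7 BD B1 E1 82 BC D5 89 C5 AC D3 97 F0 92 84 B1 E9 AD 8C F0 A3 87 83.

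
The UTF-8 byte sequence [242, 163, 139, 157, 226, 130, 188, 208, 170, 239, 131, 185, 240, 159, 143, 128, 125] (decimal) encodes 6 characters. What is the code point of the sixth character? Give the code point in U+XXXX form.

Offset 0: leading byte 0xF2 = 11110010 → 4-byte char #1 = F2 A3 8B 9D.
Offset 4: leading byte 0xE2 = 11100010 → 3-byte char #2 = E2 82 BC.
Offset 7: leading byte 0xD0 = 11010000 → 2-byte char #3 = D0 AA.
Offset 9: leading byte 0xEF = 11101111 → 3-byte char #4 = EF 83 B9.
Offset 12: leading byte 0xF0 = 11110000 → 4-byte char #5 = F0 9F 8F 80.
Offset 16: leading byte 0x7D = 01111101 → 1-byte char #6 = 7D.
Leading byte 0x7D = 01111101 matches 0xxxxxxx → 1-byte sequence.
Byte 1: 0x7D = 01111101, payload 1111101 (7 bits).
Concatenate: 1111101 = 0x7D (7 bits → U+007D).

U+007D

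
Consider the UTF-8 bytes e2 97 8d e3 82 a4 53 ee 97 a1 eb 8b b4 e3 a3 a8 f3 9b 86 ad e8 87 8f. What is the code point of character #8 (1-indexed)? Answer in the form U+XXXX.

Offset 0: leading byte 0xE2 = 11100010 → 3-byte char #1 = E2 97 8D.
Offset 3: leading byte 0xE3 = 11100011 → 3-byte char #2 = E3 82 A4.
Offset 6: leading byte 0x53 = 01010011 → 1-byte char #3 = 53.
Offset 7: leading byte 0xEE = 11101110 → 3-byte char #4 = EE 97 A1.
Offset 10: leading byte 0xEB = 11101011 → 3-byte char #5 = EB 8B B4.
Offset 13: leading byte 0xE3 = 11100011 → 3-byte char #6 = E3 A3 A8.
Offset 16: leading byte 0xF3 = 11110011 → 4-byte char #7 = F3 9B 86 AD.
Offset 20: leading byte 0xE8 = 11101000 → 3-byte char #8 = E8 87 8F.
Leading byte 0xE8 = 11101000 matches 1110xxxx → 3-byte sequence.
Byte 1: 0xE8 = 11101000, payload 1000 (4 bits).
Byte 2: 0x87 = 10000111 (10xxxxxx ✓), payload 000111.
Byte 3: 0x8F = 10001111 (10xxxxxx ✓), payload 001111.
Concatenate: 1000000111001111 = 0x81CF (16 bits → U+81CF).

U+81CF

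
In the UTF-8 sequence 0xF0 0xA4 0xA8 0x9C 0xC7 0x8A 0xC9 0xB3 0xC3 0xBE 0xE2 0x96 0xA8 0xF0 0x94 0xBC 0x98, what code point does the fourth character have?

U+00FE

Offset 0: leading byte 0xF0 = 11110000 → 4-byte char #1 = F0 A4 A8 9C.
Offset 4: leading byte 0xC7 = 11000111 → 2-byte char #2 = C7 8A.
Offset 6: leading byte 0xC9 = 11001001 → 2-byte char #3 = C9 B3.
Offset 8: leading byte 0xC3 = 11000011 → 2-byte char #4 = C3 BE.
Leading byte 0xC3 = 11000011 matches 110xxxxx → 2-byte sequence.
Byte 1: 0xC3 = 11000011, payload 00011 (5 bits).
Byte 2: 0xBE = 10111110 (10xxxxxx ✓), payload 111110.
Concatenate: 00011111110 = 0xFE (11 bits → U+00FE).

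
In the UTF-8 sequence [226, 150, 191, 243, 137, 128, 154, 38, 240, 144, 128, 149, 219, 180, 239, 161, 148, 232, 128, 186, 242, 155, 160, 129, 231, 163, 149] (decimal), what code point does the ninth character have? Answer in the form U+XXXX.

U+78D5

Offset 0: leading byte 0xE2 = 11100010 → 3-byte char #1 = E2 96 BF.
Offset 3: leading byte 0xF3 = 11110011 → 4-byte char #2 = F3 89 80 9A.
Offset 7: leading byte 0x26 = 00100110 → 1-byte char #3 = 26.
Offset 8: leading byte 0xF0 = 11110000 → 4-byte char #4 = F0 90 80 95.
Offset 12: leading byte 0xDB = 11011011 → 2-byte char #5 = DB B4.
Offset 14: leading byte 0xEF = 11101111 → 3-byte char #6 = EF A1 94.
Offset 17: leading byte 0xE8 = 11101000 → 3-byte char #7 = E8 80 BA.
Offset 20: leading byte 0xF2 = 11110010 → 4-byte char #8 = F2 9B A0 81.
Offset 24: leading byte 0xE7 = 11100111 → 3-byte char #9 = E7 A3 95.
Leading byte 0xE7 = 11100111 matches 1110xxxx → 3-byte sequence.
Byte 1: 0xE7 = 11100111, payload 0111 (4 bits).
Byte 2: 0xA3 = 10100011 (10xxxxxx ✓), payload 100011.
Byte 3: 0x95 = 10010101 (10xxxxxx ✓), payload 010101.
Concatenate: 0111100011010101 = 0x78D5 (16 bits → U+78D5).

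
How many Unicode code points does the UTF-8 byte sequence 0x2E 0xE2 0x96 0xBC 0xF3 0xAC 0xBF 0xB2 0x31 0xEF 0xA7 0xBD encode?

Byte at offset 0: 0x2E = 00101110 → 1-byte char (#1). Advance 1.
Byte at offset 1: 0xE2 = 11100010 → 3-byte char (#2). Advance 3.
Byte at offset 4: 0xF3 = 11110011 → 4-byte char (#3). Advance 4.
Byte at offset 8: 0x31 = 00110001 → 1-byte char (#4). Advance 1.
Byte at offset 9: 0xEF = 11101111 → 3-byte char (#5). Advance 3.
Reached end at offset 12 after 5 code points.

5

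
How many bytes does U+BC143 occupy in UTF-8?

4

U+BC143 = 0xBC143. UTF-8 uses 1 byte below 0x80, 2 below 0x800, 3 below 0x10000, 4 up to 0x10FFFF. 0xBC143 is in U+10000–U+10FFFF → 4 bytes.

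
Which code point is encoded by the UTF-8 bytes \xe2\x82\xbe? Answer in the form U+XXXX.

Leading byte 0xE2 = 11100010 matches 1110xxxx → 3-byte sequence.
Byte 1: 0xE2 = 11100010, payload 0010 (4 bits).
Byte 2: 0x82 = 10000010 (10xxxxxx ✓), payload 000010.
Byte 3: 0xBE = 10111110 (10xxxxxx ✓), payload 111110.
Concatenate: 0010000010111110 = 0x20BE (16 bits → U+20BE).

U+20BE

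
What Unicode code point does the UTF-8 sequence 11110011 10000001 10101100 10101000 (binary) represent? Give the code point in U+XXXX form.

Leading byte 0xF3 = 11110011 matches 11110xxx → 4-byte sequence.
Byte 1: 0xF3 = 11110011, payload 011 (3 bits).
Byte 2: 0x81 = 10000001 (10xxxxxx ✓), payload 000001.
Byte 3: 0xAC = 10101100 (10xxxxxx ✓), payload 101100.
Byte 4: 0xA8 = 10101000 (10xxxxxx ✓), payload 101000.
Concatenate: 011000001101100101000 = 0xC1B28 (21 bits → U+C1B28).

U+C1B28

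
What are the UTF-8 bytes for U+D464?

U+D464 = 0xD464 = 54372 decimal. In range U+0800–U+FFFF → 3-byte form: 1110xxxx 10xxxxxx 10xxxxxx.
Binary (16 bits): 1101010001100100.
Split 4+6+6: 1101 | 010001 | 100100.
Byte 1: 11101101 = 0xED.
Byte 2: 10010001 = 0x91.
Byte 3: 10100100 = 0xA4.

ED 91 A4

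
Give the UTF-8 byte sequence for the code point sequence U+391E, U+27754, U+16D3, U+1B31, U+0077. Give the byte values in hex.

U+391E: 3-byte form → E3 A4 9E.
U+27754: 4-byte form → F0 A7 9D 94.
U+16D3: 3-byte form → E1 9B 93.
U+1B31: 3-byte form → E1 AC B1.
U+0077: 1-byte form → 77.
Concatenated (14 bytes): E3 A4 9E F0 A7 9D 94 E1 9B 93 E1 AC B1 77.

E3 A4 9E F0 A7 9D 94 E1 9B 93 E1 AC B1 77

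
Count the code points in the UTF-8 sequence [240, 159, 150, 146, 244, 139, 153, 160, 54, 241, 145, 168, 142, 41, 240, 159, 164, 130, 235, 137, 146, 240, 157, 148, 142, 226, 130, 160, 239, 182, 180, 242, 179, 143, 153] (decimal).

Byte at offset 0: 0xF0 = 11110000 → 4-byte char (#1). Advance 4.
Byte at offset 4: 0xF4 = 11110100 → 4-byte char (#2). Advance 4.
Byte at offset 8: 0x36 = 00110110 → 1-byte char (#3). Advance 1.
Byte at offset 9: 0xF1 = 11110001 → 4-byte char (#4). Advance 4.
Byte at offset 13: 0x29 = 00101001 → 1-byte char (#5). Advance 1.
Byte at offset 14: 0xF0 = 11110000 → 4-byte char (#6). Advance 4.
Byte at offset 18: 0xEB = 11101011 → 3-byte char (#7). Advance 3.
Byte at offset 21: 0xF0 = 11110000 → 4-byte char (#8). Advance 4.
Byte at offset 25: 0xE2 = 11100010 → 3-byte char (#9). Advance 3.
Byte at offset 28: 0xEF = 11101111 → 3-byte char (#10). Advance 3.
Byte at offset 31: 0xF2 = 11110010 → 4-byte char (#11). Advance 4.
Reached end at offset 35 after 11 code points.

11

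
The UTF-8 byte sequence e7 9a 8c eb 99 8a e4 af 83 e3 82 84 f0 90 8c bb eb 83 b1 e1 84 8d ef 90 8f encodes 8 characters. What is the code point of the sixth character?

U+B0F1

Offset 0: leading byte 0xE7 = 11100111 → 3-byte char #1 = E7 9A 8C.
Offset 3: leading byte 0xEB = 11101011 → 3-byte char #2 = EB 99 8A.
Offset 6: leading byte 0xE4 = 11100100 → 3-byte char #3 = E4 AF 83.
Offset 9: leading byte 0xE3 = 11100011 → 3-byte char #4 = E3 82 84.
Offset 12: leading byte 0xF0 = 11110000 → 4-byte char #5 = F0 90 8C BB.
Offset 16: leading byte 0xEB = 11101011 → 3-byte char #6 = EB 83 B1.
Leading byte 0xEB = 11101011 matches 1110xxxx → 3-byte sequence.
Byte 1: 0xEB = 11101011, payload 1011 (4 bits).
Byte 2: 0x83 = 10000011 (10xxxxxx ✓), payload 000011.
Byte 3: 0xB1 = 10110001 (10xxxxxx ✓), payload 110001.
Concatenate: 1011000011110001 = 0xB0F1 (16 bits → U+B0F1).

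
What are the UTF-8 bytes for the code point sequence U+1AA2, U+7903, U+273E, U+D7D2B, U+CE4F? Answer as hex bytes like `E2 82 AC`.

E1 AA A2 E7 A4 83 E2 9C BE F3 97 B4 AB EC B9 8F

U+1AA2: 3-byte form → E1 AA A2.
U+7903: 3-byte form → E7 A4 83.
U+273E: 3-byte form → E2 9C BE.
U+D7D2B: 4-byte form → F3 97 B4 AB.
U+CE4F: 3-byte form → EC B9 8F.
Concatenated (16 bytes): E1 AA A2 E7 A4 83 E2 9C BE F3 97 B4 AB EC B9 8F.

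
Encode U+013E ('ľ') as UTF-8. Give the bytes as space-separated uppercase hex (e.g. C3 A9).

C4 BE

U+013E = 0x13E = 318 decimal. In range U+0080–U+07FF → 2-byte form: 110xxxxx 10xxxxxx.
Binary (11 bits): 00100111110.
Split 5+6: 00100 | 111110.
Byte 1: 11000100 = 0xC4.
Byte 2: 10111110 = 0xBE.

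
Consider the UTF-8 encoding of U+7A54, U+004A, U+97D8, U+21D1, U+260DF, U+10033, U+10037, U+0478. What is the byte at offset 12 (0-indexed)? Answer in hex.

0x83

U+7A54 → 3-byte form E7 A9 94 at offsets 0–2.
U+004A → 1-byte form 4A at offsets 3–3.
U+97D8 → 3-byte form E9 9F 98 at offsets 4–6.
U+21D1 → 3-byte form E2 87 91 at offsets 7–9.
U+260DF → 4-byte form F0 A6 83 9F at offsets 10–13.
Offset 12 falls in char 5's range; it's byte 3 of F0 A6 83 9F = 0x83.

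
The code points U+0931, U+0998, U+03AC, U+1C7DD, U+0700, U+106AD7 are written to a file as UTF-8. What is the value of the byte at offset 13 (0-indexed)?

U+0931 → 3-byte form E0 A4 B1 at offsets 0–2.
U+0998 → 3-byte form E0 A6 98 at offsets 3–5.
U+03AC → 2-byte form CE AC at offsets 6–7.
U+1C7DD → 4-byte form F0 9C 9F 9D at offsets 8–11.
U+0700 → 2-byte form DC 80 at offsets 12–13.
Offset 13 falls in char 5's range; it's byte 2 of DC 80 = 0x80.

0x80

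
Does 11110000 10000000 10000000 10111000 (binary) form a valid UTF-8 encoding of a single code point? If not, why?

invalid (overlong encoding)

Leading byte 0xF0 = 11110000 → 4-byte form.
Continuation bytes all match 10xxxxxx. Payload decodes to 0x38.
But 0x38 < 0x10000, the minimum for a 4-byte sequence — this is an overlong encoding.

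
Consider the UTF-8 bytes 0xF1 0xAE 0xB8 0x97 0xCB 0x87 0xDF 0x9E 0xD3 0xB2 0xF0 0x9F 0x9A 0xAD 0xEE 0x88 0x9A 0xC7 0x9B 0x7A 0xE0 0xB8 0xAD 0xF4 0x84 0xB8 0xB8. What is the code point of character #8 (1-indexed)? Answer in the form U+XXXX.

U+007A

Offset 0: leading byte 0xF1 = 11110001 → 4-byte char #1 = F1 AE B8 97.
Offset 4: leading byte 0xCB = 11001011 → 2-byte char #2 = CB 87.
Offset 6: leading byte 0xDF = 11011111 → 2-byte char #3 = DF 9E.
Offset 8: leading byte 0xD3 = 11010011 → 2-byte char #4 = D3 B2.
Offset 10: leading byte 0xF0 = 11110000 → 4-byte char #5 = F0 9F 9A AD.
Offset 14: leading byte 0xEE = 11101110 → 3-byte char #6 = EE 88 9A.
Offset 17: leading byte 0xC7 = 11000111 → 2-byte char #7 = C7 9B.
Offset 19: leading byte 0x7A = 01111010 → 1-byte char #8 = 7A.
Leading byte 0x7A = 01111010 matches 0xxxxxxx → 1-byte sequence.
Byte 1: 0x7A = 01111010, payload 1111010 (7 bits).
Concatenate: 1111010 = 0x7A (7 bits → U+007A).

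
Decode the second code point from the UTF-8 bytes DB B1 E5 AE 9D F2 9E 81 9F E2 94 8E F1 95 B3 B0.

U+5B9D

Offset 0: leading byte 0xDB = 11011011 → 2-byte char #1 = DB B1.
Offset 2: leading byte 0xE5 = 11100101 → 3-byte char #2 = E5 AE 9D.
Leading byte 0xE5 = 11100101 matches 1110xxxx → 3-byte sequence.
Byte 1: 0xE5 = 11100101, payload 0101 (4 bits).
Byte 2: 0xAE = 10101110 (10xxxxxx ✓), payload 101110.
Byte 3: 0x9D = 10011101 (10xxxxxx ✓), payload 011101.
Concatenate: 0101101110011101 = 0x5B9D (16 bits → U+5B9D).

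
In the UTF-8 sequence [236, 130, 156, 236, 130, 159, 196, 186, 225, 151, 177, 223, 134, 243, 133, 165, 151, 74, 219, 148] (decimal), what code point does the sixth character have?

Offset 0: leading byte 0xEC = 11101100 → 3-byte char #1 = EC 82 9C.
Offset 3: leading byte 0xEC = 11101100 → 3-byte char #2 = EC 82 9F.
Offset 6: leading byte 0xC4 = 11000100 → 2-byte char #3 = C4 BA.
Offset 8: leading byte 0xE1 = 11100001 → 3-byte char #4 = E1 97 B1.
Offset 11: leading byte 0xDF = 11011111 → 2-byte char #5 = DF 86.
Offset 13: leading byte 0xF3 = 11110011 → 4-byte char #6 = F3 85 A5 97.
Leading byte 0xF3 = 11110011 matches 11110xxx → 4-byte sequence.
Byte 1: 0xF3 = 11110011, payload 011 (3 bits).
Byte 2: 0x85 = 10000101 (10xxxxxx ✓), payload 000101.
Byte 3: 0xA5 = 10100101 (10xxxxxx ✓), payload 100101.
Byte 4: 0x97 = 10010111 (10xxxxxx ✓), payload 010111.
Concatenate: 011000101100101010111 = 0xC5957 (21 bits → U+C5957).

U+C5957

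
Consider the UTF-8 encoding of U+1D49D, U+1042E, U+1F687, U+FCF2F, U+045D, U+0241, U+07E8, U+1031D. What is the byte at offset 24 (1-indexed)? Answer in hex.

1-indexed offset 24 is 0-indexed offset 23.
U+1D49D → 4-byte form F0 9D 92 9D at offsets 0–3.
U+1042E → 4-byte form F0 90 90 AE at offsets 4–7.
U+1F687 → 4-byte form F0 9F 9A 87 at offsets 8–11.
U+FCF2F → 4-byte form F3 BC BC AF at offsets 12–15.
U+045D → 2-byte form D1 9D at offsets 16–17.
U+0241 → 2-byte form C9 81 at offsets 18–19.
U+07E8 → 2-byte form DF A8 at offsets 20–21.
U+1031D → 4-byte form F0 90 8C 9D at offsets 22–25.
Offset 23 falls in char 8's range; it's byte 2 of F0 90 8C 9D = 0x90.

0x90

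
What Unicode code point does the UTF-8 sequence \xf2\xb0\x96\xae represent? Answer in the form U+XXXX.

U+B05AE

Leading byte 0xF2 = 11110010 matches 11110xxx → 4-byte sequence.
Byte 1: 0xF2 = 11110010, payload 010 (3 bits).
Byte 2: 0xB0 = 10110000 (10xxxxxx ✓), payload 110000.
Byte 3: 0x96 = 10010110 (10xxxxxx ✓), payload 010110.
Byte 4: 0xAE = 10101110 (10xxxxxx ✓), payload 101110.
Concatenate: 010110000010110101110 = 0xB05AE (21 bits → U+B05AE).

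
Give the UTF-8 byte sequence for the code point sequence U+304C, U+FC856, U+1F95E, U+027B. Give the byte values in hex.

U+304C: 3-byte form → E3 81 8C.
U+FC856: 4-byte form → F3 BC A1 96.
U+1F95E: 4-byte form → F0 9F A5 9E.
U+027B: 2-byte form → C9 BB.
Concatenated (13 bytes): E3 81 8C F3 BC A1 96 F0 9F A5 9E C9 BB.

E3 81 8C F3 BC A1 96 F0 9F A5 9E C9 BB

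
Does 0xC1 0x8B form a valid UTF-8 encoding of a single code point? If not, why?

invalid (overlong encoding)

Leading byte 0xC1 = 11000001 → 2-byte form.
Continuation bytes all match 10xxxxxx. Payload decodes to 0x4B.
But 0x4B < 0x80, the minimum for a 2-byte sequence — this is an overlong encoding.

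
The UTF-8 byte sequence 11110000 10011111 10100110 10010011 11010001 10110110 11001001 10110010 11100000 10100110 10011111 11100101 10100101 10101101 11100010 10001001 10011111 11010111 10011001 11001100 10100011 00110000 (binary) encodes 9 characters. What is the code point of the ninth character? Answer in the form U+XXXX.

U+0030

Offset 0: leading byte 0xF0 = 11110000 → 4-byte char #1 = F0 9F A6 93.
Offset 4: leading byte 0xD1 = 11010001 → 2-byte char #2 = D1 B6.
Offset 6: leading byte 0xC9 = 11001001 → 2-byte char #3 = C9 B2.
Offset 8: leading byte 0xE0 = 11100000 → 3-byte char #4 = E0 A6 9F.
Offset 11: leading byte 0xE5 = 11100101 → 3-byte char #5 = E5 A5 AD.
Offset 14: leading byte 0xE2 = 11100010 → 3-byte char #6 = E2 89 9F.
Offset 17: leading byte 0xD7 = 11010111 → 2-byte char #7 = D7 99.
Offset 19: leading byte 0xCC = 11001100 → 2-byte char #8 = CC A3.
Offset 21: leading byte 0x30 = 00110000 → 1-byte char #9 = 30.
Leading byte 0x30 = 00110000 matches 0xxxxxxx → 1-byte sequence.
Byte 1: 0x30 = 00110000, payload 0110000 (7 bits).
Concatenate: 0110000 = 0x30 (7 bits → U+0030).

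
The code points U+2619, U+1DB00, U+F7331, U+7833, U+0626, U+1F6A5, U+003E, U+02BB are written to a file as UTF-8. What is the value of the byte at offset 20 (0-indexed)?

0x3E

U+2619 → 3-byte form E2 98 99 at offsets 0–2.
U+1DB00 → 4-byte form F0 9D AC 80 at offsets 3–6.
U+F7331 → 4-byte form F3 B7 8C B1 at offsets 7–10.
U+7833 → 3-byte form E7 A0 B3 at offsets 11–13.
U+0626 → 2-byte form D8 A6 at offsets 14–15.
U+1F6A5 → 4-byte form F0 9F 9A A5 at offsets 16–19.
U+003E → 1-byte form 3E at offsets 20–20.
Offset 20 falls in char 7's range; it's byte 1 of 3E = 0x3E.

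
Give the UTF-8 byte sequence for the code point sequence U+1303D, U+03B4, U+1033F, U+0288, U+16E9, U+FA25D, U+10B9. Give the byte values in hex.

U+1303D: 4-byte form → F0 93 80 BD.
U+03B4: 2-byte form → CE B4.
U+1033F: 4-byte form → F0 90 8C BF.
U+0288: 2-byte form → CA 88.
U+16E9: 3-byte form → E1 9B A9.
U+FA25D: 4-byte form → F3 BA 89 9D.
U+10B9: 3-byte form → E1 82 B9.
Concatenated (22 bytes): F0 93 80 BD CE B4 F0 90 8C BF CA 88 E1 9B A9 F3 BA 89 9D E1 82 B9.

F0 93 80 BD CE B4 F0 90 8C BF CA 88 E1 9B A9 F3 BA 89 9D E1 82 B9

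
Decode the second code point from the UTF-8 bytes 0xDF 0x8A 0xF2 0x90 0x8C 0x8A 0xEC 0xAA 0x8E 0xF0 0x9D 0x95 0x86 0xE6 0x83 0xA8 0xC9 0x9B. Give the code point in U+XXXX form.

Offset 0: leading byte 0xDF = 11011111 → 2-byte char #1 = DF 8A.
Offset 2: leading byte 0xF2 = 11110010 → 4-byte char #2 = F2 90 8C 8A.
Leading byte 0xF2 = 11110010 matches 11110xxx → 4-byte sequence.
Byte 1: 0xF2 = 11110010, payload 010 (3 bits).
Byte 2: 0x90 = 10010000 (10xxxxxx ✓), payload 010000.
Byte 3: 0x8C = 10001100 (10xxxxxx ✓), payload 001100.
Byte 4: 0x8A = 10001010 (10xxxxxx ✓), payload 001010.
Concatenate: 010010000001100001010 = 0x9030A (21 bits → U+9030A).

U+9030A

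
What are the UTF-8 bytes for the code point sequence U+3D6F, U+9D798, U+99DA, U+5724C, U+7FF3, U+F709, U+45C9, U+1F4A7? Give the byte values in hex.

E3 B5 AF F2 9D 9E 98 E9 A7 9A F1 97 89 8C E7 BF B3 EF 9C 89 E4 97 89 F0 9F 92 A7

U+3D6F: 3-byte form → E3 B5 AF.
U+9D798: 4-byte form → F2 9D 9E 98.
U+99DA: 3-byte form → E9 A7 9A.
U+5724C: 4-byte form → F1 97 89 8C.
U+7FF3: 3-byte form → E7 BF B3.
U+F709: 3-byte form → EF 9C 89.
U+45C9: 3-byte form → E4 97 89.
U+1F4A7: 4-byte form → F0 9F 92 A7.
Concatenated (27 bytes): E3 B5 AF F2 9D 9E 98 E9 A7 9A F1 97 89 8C E7 BF B3 EF 9C 89 E4 97 89 F0 9F 92 A7.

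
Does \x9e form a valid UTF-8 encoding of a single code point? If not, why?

Byte 0x9E = 10011110 has the form 10xxxxxx — a continuation byte — but there is no preceding leading byte.

invalid (continuation byte with no leading byte)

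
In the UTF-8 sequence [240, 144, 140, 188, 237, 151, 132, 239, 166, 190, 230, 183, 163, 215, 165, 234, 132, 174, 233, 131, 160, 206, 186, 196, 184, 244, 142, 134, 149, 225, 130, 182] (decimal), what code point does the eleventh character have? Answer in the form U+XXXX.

Offset 0: leading byte 0xF0 = 11110000 → 4-byte char #1 = F0 90 8C BC.
Offset 4: leading byte 0xED = 11101101 → 3-byte char #2 = ED 97 84.
Offset 7: leading byte 0xEF = 11101111 → 3-byte char #3 = EF A6 BE.
Offset 10: leading byte 0xE6 = 11100110 → 3-byte char #4 = E6 B7 A3.
Offset 13: leading byte 0xD7 = 11010111 → 2-byte char #5 = D7 A5.
Offset 15: leading byte 0xEA = 11101010 → 3-byte char #6 = EA 84 AE.
Offset 18: leading byte 0xE9 = 11101001 → 3-byte char #7 = E9 83 A0.
Offset 21: leading byte 0xCE = 11001110 → 2-byte char #8 = CE BA.
Offset 23: leading byte 0xC4 = 11000100 → 2-byte char #9 = C4 B8.
Offset 25: leading byte 0xF4 = 11110100 → 4-byte char #10 = F4 8E 86 95.
Offset 29: leading byte 0xE1 = 11100001 → 3-byte char #11 = E1 82 B6.
Leading byte 0xE1 = 11100001 matches 1110xxxx → 3-byte sequence.
Byte 1: 0xE1 = 11100001, payload 0001 (4 bits).
Byte 2: 0x82 = 10000010 (10xxxxxx ✓), payload 000010.
Byte 3: 0xB6 = 10110110 (10xxxxxx ✓), payload 110110.
Concatenate: 0001000010110110 = 0x10B6 (16 bits → U+10B6).

U+10B6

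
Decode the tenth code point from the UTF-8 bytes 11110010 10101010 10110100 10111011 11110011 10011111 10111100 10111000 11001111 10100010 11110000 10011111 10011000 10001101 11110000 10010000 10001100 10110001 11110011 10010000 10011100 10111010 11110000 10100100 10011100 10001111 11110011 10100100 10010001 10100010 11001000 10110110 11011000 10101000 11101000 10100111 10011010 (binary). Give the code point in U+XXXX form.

Offset 0: leading byte 0xF2 = 11110010 → 4-byte char #1 = F2 AA B4 BB.
Offset 4: leading byte 0xF3 = 11110011 → 4-byte char #2 = F3 9F BC B8.
Offset 8: leading byte 0xCF = 11001111 → 2-byte char #3 = CF A2.
Offset 10: leading byte 0xF0 = 11110000 → 4-byte char #4 = F0 9F 98 8D.
Offset 14: leading byte 0xF0 = 11110000 → 4-byte char #5 = F0 90 8C B1.
Offset 18: leading byte 0xF3 = 11110011 → 4-byte char #6 = F3 90 9C BA.
Offset 22: leading byte 0xF0 = 11110000 → 4-byte char #7 = F0 A4 9C 8F.
Offset 26: leading byte 0xF3 = 11110011 → 4-byte char #8 = F3 A4 91 A2.
Offset 30: leading byte 0xC8 = 11001000 → 2-byte char #9 = C8 B6.
Offset 32: leading byte 0xD8 = 11011000 → 2-byte char #10 = D8 A8.
Leading byte 0xD8 = 11011000 matches 110xxxxx → 2-byte sequence.
Byte 1: 0xD8 = 11011000, payload 11000 (5 bits).
Byte 2: 0xA8 = 10101000 (10xxxxxx ✓), payload 101000.
Concatenate: 11000101000 = 0x628 (11 bits → U+0628).

U+0628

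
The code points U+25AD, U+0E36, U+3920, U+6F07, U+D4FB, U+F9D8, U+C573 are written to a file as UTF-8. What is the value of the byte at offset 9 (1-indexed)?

1-indexed offset 9 is 0-indexed offset 8.
U+25AD → 3-byte form E2 96 AD at offsets 0–2.
U+0E36 → 3-byte form E0 B8 B6 at offsets 3–5.
U+3920 → 3-byte form E3 A4 A0 at offsets 6–8.
Offset 8 falls in char 3's range; it's byte 3 of E3 A4 A0 = 0xA0.

0xA0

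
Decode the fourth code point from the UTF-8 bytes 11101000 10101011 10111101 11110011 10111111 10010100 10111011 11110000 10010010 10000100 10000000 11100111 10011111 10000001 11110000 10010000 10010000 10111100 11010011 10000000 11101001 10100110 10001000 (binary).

Offset 0: leading byte 0xE8 = 11101000 → 3-byte char #1 = E8 AB BD.
Offset 3: leading byte 0xF3 = 11110011 → 4-byte char #2 = F3 BF 94 BB.
Offset 7: leading byte 0xF0 = 11110000 → 4-byte char #3 = F0 92 84 80.
Offset 11: leading byte 0xE7 = 11100111 → 3-byte char #4 = E7 9F 81.
Leading byte 0xE7 = 11100111 matches 1110xxxx → 3-byte sequence.
Byte 1: 0xE7 = 11100111, payload 0111 (4 bits).
Byte 2: 0x9F = 10011111 (10xxxxxx ✓), payload 011111.
Byte 3: 0x81 = 10000001 (10xxxxxx ✓), payload 000001.
Concatenate: 0111011111000001 = 0x77C1 (16 bits → U+77C1).

U+77C1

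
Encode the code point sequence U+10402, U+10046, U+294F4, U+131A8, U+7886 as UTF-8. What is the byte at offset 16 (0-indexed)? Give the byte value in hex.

U+10402 → 4-byte form F0 90 90 82 at offsets 0–3.
U+10046 → 4-byte form F0 90 81 86 at offsets 4–7.
U+294F4 → 4-byte form F0 A9 93 B4 at offsets 8–11.
U+131A8 → 4-byte form F0 93 86 A8 at offsets 12–15.
U+7886 → 3-byte form E7 A2 86 at offsets 16–18.
Offset 16 falls in char 5's range; it's byte 1 of E7 A2 86 = 0xE7.

0xE7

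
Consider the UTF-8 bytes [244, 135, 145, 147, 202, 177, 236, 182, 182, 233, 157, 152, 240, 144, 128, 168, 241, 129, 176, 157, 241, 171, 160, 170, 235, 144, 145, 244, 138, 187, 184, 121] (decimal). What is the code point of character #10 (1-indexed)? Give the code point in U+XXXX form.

Offset 0: leading byte 0xF4 = 11110100 → 4-byte char #1 = F4 87 91 93.
Offset 4: leading byte 0xCA = 11001010 → 2-byte char #2 = CA B1.
Offset 6: leading byte 0xEC = 11101100 → 3-byte char #3 = EC B6 B6.
Offset 9: leading byte 0xE9 = 11101001 → 3-byte char #4 = E9 9D 98.
Offset 12: leading byte 0xF0 = 11110000 → 4-byte char #5 = F0 90 80 A8.
Offset 16: leading byte 0xF1 = 11110001 → 4-byte char #6 = F1 81 B0 9D.
Offset 20: leading byte 0xF1 = 11110001 → 4-byte char #7 = F1 AB A0 AA.
Offset 24: leading byte 0xEB = 11101011 → 3-byte char #8 = EB 90 91.
Offset 27: leading byte 0xF4 = 11110100 → 4-byte char #9 = F4 8A BB B8.
Offset 31: leading byte 0x79 = 01111001 → 1-byte char #10 = 79.
Leading byte 0x79 = 01111001 matches 0xxxxxxx → 1-byte sequence.
Byte 1: 0x79 = 01111001, payload 1111001 (7 bits).
Concatenate: 1111001 = 0x79 (7 bits → U+0079).

U+0079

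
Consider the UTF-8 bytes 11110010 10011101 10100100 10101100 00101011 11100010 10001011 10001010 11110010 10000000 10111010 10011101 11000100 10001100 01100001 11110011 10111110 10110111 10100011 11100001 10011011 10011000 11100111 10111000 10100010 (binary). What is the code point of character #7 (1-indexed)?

Offset 0: leading byte 0xF2 = 11110010 → 4-byte char #1 = F2 9D A4 AC.
Offset 4: leading byte 0x2B = 00101011 → 1-byte char #2 = 2B.
Offset 5: leading byte 0xE2 = 11100010 → 3-byte char #3 = E2 8B 8A.
Offset 8: leading byte 0xF2 = 11110010 → 4-byte char #4 = F2 80 BA 9D.
Offset 12: leading byte 0xC4 = 11000100 → 2-byte char #5 = C4 8C.
Offset 14: leading byte 0x61 = 01100001 → 1-byte char #6 = 61.
Offset 15: leading byte 0xF3 = 11110011 → 4-byte char #7 = F3 BE B7 A3.
Leading byte 0xF3 = 11110011 matches 11110xxx → 4-byte sequence.
Byte 1: 0xF3 = 11110011, payload 011 (3 bits).
Byte 2: 0xBE = 10111110 (10xxxxxx ✓), payload 111110.
Byte 3: 0xB7 = 10110111 (10xxxxxx ✓), payload 110111.
Byte 4: 0xA3 = 10100011 (10xxxxxx ✓), payload 100011.
Concatenate: 011111110110111100011 = 0xFEDE3 (21 bits → U+FEDE3).

U+FEDE3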